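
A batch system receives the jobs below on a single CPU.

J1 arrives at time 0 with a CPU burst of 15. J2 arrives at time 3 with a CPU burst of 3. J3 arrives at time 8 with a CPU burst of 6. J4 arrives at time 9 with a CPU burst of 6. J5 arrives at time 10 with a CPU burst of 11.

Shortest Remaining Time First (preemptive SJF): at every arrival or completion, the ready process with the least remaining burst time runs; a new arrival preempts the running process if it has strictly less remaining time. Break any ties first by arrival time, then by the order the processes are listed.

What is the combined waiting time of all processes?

40

Timeline: | J1 0-3 | J2 3-6 | J1 6-8 | J3 8-14 | J4 14-20 | J1 20-30 | J5 30-41 |
Completion: J1=30  J2=6  J3=14  J4=20  J5=41
Waiting = turnaround − burst: J1=15, J2=0, J3=0, J4=5, J5=20
Total waiting = 15 + 0 + 0 + 5 + 20 = 40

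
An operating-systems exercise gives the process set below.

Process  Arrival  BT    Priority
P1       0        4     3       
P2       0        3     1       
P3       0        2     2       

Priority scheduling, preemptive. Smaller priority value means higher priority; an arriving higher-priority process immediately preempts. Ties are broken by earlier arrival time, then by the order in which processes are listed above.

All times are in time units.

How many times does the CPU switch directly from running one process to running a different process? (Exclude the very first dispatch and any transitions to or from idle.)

2

Gantt: | P2 0-3 | P3 3-5 | P1 5-9 |
Completion: P1=9  P2=3  P3=5
Turnaround (C−A): P1=9  P2=3  P3=5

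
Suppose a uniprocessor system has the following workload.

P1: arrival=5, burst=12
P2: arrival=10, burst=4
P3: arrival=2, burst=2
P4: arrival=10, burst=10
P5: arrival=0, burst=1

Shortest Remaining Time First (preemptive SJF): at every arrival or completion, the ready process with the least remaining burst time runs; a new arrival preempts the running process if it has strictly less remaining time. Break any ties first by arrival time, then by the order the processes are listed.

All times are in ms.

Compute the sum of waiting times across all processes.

Gantt: | P5 0-1 | idle 1-2 | P3 2-4 | idle 4-5 | P1 5-10 | P2 10-14 | P1 14-21 | P4 21-31 |
Completion: P1=21  P2=14  P3=4  P4=31  P5=1
Turnaround (C−A): P1=16  P2=4  P3=2  P4=21  P5=1
Waiting = turnaround − burst: P1=4, P2=0, P3=0, P4=11, P5=0
Total waiting = 4 + 0 + 0 + 11 + 0 = 15

15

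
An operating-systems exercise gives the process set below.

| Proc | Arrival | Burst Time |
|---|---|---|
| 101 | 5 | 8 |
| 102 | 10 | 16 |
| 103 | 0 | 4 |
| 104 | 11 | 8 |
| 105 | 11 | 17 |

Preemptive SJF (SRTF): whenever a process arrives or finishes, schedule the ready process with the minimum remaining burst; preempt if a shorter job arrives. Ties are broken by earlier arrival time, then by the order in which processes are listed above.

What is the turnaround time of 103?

Schedule: | 103 0-4 | idle 4-5 | 101 5-13 | 104 13-21 | 102 21-37 | 105 37-54 |
Completion: 101=13  102=37  103=4  104=21  105=54
Turnaround (C−A): 101=8  102=27  103=4  104=10  105=43
Turnaround(103) = completion − arrival = 4 − 0 = 4

4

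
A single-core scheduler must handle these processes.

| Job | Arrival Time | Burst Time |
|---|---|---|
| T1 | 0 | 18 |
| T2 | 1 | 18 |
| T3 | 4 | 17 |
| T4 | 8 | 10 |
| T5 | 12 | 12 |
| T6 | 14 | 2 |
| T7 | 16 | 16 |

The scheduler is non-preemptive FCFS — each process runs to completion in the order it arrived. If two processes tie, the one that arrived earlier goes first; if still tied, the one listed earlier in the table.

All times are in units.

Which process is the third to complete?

Schedule: | T1 0-18 | T2 18-36 | T3 36-53 | T4 53-63 | T5 63-75 | T6 75-77 | T7 77-93 |
Completion: T1=18  T2=36  T3=53  T4=63  T5=75  T6=77  T7=93
Turnaround (C−A): T1=18  T2=35  T3=49  T4=55  T5=63  T6=63  T7=77
Finish order: T1 → T2 → T3 → T4 → T5 → T6 → T7

T3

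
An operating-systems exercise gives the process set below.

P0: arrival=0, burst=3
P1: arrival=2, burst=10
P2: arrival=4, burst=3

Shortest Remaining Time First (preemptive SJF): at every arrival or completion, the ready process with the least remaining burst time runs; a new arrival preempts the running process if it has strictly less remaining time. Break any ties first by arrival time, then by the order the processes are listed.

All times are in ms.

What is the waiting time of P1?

Timeline: | P0 0-3 | P1 3-4 | P2 4-7 | P1 7-16 |
Completion: P0=3  P1=16  P2=7
Turnaround (C−A): P0=3  P1=14  P2=3
Waiting(P1) = turnaround − burst = 14 − 10 = 4

4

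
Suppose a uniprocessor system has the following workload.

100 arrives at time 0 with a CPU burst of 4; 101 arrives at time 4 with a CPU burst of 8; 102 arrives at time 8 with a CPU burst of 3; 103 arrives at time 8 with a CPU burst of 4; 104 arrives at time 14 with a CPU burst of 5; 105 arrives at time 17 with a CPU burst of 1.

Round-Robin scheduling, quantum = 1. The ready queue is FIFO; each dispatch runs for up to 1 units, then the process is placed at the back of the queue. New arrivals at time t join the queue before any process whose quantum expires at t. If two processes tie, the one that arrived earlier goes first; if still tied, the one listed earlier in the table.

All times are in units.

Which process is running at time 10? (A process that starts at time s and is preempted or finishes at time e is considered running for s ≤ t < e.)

Timeline: | 100 0-4 | 101 4-8 | 102 8-9 | 103 9-10 | 101 10-11 | 102 11-12 | 103 12-13 | 101 13-14 | 102 14-15 | 103 15-16 | 104 16-17 | 101 17-18 | 103 18-19 | 105 19-20 | 104 20-21 | 101 21-22 | 104 22-25 |
Completion: 100=4  101=22  102=15  103=19  104=25  105=20
Turnaround (C−A): 100=4  101=18  102=7  103=11  104=11  105=3

101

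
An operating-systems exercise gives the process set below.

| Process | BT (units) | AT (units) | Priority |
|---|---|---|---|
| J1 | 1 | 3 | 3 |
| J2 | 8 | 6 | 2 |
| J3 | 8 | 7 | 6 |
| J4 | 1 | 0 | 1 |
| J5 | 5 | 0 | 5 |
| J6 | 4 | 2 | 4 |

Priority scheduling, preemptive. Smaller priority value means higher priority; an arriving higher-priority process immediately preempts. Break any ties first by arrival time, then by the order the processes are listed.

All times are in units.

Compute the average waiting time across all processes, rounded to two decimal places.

5.83

Gantt: | J4 0-1 | J5 1-2 | J6 2-3 | J1 3-4 | J6 4-6 | J2 6-14 | J6 14-15 | J5 15-19 | J3 19-27 |
Completion: J1=4  J2=14  J3=27  J4=1  J5=19  J6=15
Waiting times: J1=0, J2=0, J3=12, J4=0, J5=14, J6=9
Average waiting = (0+0+12+0+14+9) / 6 = 35/6 = 5.83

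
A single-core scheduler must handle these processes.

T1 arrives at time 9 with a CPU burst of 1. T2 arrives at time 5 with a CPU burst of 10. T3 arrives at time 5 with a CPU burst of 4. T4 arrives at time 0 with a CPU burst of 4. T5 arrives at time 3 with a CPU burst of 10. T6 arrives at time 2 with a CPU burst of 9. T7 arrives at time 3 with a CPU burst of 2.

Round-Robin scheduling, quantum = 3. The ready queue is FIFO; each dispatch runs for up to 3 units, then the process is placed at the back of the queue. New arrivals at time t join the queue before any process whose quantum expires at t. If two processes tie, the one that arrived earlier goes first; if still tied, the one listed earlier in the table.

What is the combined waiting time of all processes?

Timeline: | T4 0-3 | T6 3-6 | T5 6-9 | T7 9-11 | T4 11-12 | T2 12-15 | T3 15-18 | T6 18-21 | T1 21-22 | T5 22-25 | T2 25-28 | T3 28-29 | T6 29-32 | T5 32-35 | T2 35-38 | T5 38-39 | T2 39-40 |
Completion: T1=22  T2=40  T3=29  T4=12  T5=39  T6=32  T7=11
Waiting = turnaround − burst: T1=12, T2=25, T3=20, T4=8, T5=26, T6=21, T7=6
Total waiting = 12 + 25 + 20 + 8 + 26 + 21 + 6 = 118

118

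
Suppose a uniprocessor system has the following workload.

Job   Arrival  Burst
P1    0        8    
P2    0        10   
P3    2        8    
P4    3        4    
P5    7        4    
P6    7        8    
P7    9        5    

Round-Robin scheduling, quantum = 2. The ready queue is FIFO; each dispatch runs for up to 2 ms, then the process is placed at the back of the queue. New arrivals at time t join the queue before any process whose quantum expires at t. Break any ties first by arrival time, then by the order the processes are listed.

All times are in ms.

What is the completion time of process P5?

30

Gantt: | P1 0-2 | P2 2-4 | P3 4-6 | P1 6-8 | P4 8-10 | P2 10-12 | P3 12-14 | P5 14-16 | P6 16-18 | P1 18-20 | P7 20-22 | P4 22-24 | P2 24-26 | P3 26-28 | P5 28-30 | P6 30-32 | P1 32-34 | P7 34-36 | P2 36-38 | P3 38-40 | P6 40-42 | P7 42-43 | P2 43-45 | P6 45-47 |
Completion: P1=34  P2=45  P3=40  P4=24  P5=30  P6=47  P7=43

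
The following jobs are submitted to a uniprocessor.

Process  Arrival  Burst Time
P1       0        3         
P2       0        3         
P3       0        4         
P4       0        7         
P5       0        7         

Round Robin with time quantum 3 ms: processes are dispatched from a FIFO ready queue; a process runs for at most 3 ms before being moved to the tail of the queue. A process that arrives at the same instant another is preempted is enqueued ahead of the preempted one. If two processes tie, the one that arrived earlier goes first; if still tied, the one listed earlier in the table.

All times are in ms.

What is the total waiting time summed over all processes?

Gantt: | P1 0-3 | P2 3-6 | P3 6-9 | P4 9-12 | P5 12-15 | P3 15-16 | P4 16-19 | P5 19-22 | P4 22-23 | P5 23-24 |
Completion: P1=3  P2=6  P3=16  P4=23  P5=24
Waiting = turnaround − burst: P1=0, P2=3, P3=12, P4=16, P5=17
Total waiting = 0 + 3 + 12 + 16 + 17 = 48

48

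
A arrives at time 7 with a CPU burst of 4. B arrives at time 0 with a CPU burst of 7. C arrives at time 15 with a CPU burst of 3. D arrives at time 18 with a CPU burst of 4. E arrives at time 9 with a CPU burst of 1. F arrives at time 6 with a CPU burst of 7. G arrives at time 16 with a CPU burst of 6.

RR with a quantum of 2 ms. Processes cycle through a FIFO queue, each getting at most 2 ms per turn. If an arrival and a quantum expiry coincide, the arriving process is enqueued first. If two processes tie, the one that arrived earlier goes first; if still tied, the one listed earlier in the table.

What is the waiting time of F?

Timeline: | B 0-6 | F 6-8 | B 8-9 | A 9-11 | F 11-13 | E 13-14 | A 14-16 | F 16-18 | C 18-20 | G 20-22 | D 22-24 | F 24-25 | C 25-26 | G 26-28 | D 28-30 | G 30-32 |
Completion: A=16  B=9  C=26  D=30  E=14  F=25  G=32
Turnaround (C−A): A=9  B=9  C=11  D=12  E=5  F=19  G=16
Waiting(F) = turnaround − burst = 19 − 7 = 12

12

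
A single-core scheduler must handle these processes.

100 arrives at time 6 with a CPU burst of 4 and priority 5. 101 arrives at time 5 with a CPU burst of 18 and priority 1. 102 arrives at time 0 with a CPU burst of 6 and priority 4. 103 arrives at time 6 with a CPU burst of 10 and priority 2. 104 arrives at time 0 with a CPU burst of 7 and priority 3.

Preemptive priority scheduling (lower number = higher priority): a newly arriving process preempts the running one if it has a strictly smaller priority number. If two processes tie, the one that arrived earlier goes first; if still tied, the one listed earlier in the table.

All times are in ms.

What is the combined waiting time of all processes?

115

Gantt: | 104 0-5 | 101 5-23 | 103 23-33 | 104 33-35 | 102 35-41 | 100 41-45 |
Completion: 100=45  101=23  102=41  103=33  104=35
Turnaround (C−A): 100=39  101=18  102=41  103=27  104=35
Waiting = turnaround − burst: 100=35, 101=0, 102=35, 103=17, 104=28
Total waiting = 35 + 0 + 35 + 17 + 28 = 115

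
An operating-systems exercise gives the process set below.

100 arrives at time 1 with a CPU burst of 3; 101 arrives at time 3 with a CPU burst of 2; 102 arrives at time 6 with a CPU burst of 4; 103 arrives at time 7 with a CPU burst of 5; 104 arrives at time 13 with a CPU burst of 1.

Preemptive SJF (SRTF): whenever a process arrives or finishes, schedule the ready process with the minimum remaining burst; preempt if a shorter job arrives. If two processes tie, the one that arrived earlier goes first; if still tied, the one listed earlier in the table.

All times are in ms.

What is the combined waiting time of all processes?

5

Timeline: | idle 0-1 | 100 1-4 | 101 4-6 | 102 6-10 | 103 10-13 | 104 13-14 | 103 14-16 |
Completion: 100=4  101=6  102=10  103=16  104=14
Turnaround (C−A): 100=3  101=3  102=4  103=9  104=1
Waiting = turnaround − burst: 100=0, 101=1, 102=0, 103=4, 104=0
Total waiting = 0 + 1 + 0 + 4 + 0 = 5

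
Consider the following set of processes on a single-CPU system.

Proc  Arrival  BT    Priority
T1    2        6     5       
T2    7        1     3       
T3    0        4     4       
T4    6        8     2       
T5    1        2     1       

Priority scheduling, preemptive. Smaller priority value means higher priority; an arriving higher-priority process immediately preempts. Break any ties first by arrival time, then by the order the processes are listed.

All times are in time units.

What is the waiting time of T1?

13

Gantt: | T3 0-1 | T5 1-3 | T3 3-6 | T4 6-14 | T2 14-15 | T1 15-21 |
Completion: T1=21  T2=15  T3=6  T4=14  T5=3
Waiting(T1) = turnaround − burst = 19 − 6 = 13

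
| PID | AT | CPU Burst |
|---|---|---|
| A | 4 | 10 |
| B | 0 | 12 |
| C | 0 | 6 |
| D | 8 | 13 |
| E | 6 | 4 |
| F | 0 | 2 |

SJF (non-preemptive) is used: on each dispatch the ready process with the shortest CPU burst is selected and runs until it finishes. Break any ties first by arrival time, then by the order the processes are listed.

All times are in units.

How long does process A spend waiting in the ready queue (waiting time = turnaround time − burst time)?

8

Gantt: | F 0-2 | C 2-8 | E 8-12 | A 12-22 | B 22-34 | D 34-47 |
Completion: A=22  B=34  C=8  D=47  E=12  F=2
Turnaround (C−A): A=18  B=34  C=8  D=39  E=6  F=2
Waiting(A) = turnaround − burst = 18 − 10 = 8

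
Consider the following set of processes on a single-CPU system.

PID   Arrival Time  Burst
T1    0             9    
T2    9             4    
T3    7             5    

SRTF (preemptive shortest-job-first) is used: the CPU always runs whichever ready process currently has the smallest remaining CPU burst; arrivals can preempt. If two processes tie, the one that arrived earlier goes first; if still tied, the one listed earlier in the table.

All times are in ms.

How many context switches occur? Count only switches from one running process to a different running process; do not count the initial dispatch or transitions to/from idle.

Gantt: | T1 0-9 | T2 9-13 | T3 13-18 |
Completion: T1=9  T2=13  T3=18
Turnaround (C−A): T1=9  T2=4  T3=11

2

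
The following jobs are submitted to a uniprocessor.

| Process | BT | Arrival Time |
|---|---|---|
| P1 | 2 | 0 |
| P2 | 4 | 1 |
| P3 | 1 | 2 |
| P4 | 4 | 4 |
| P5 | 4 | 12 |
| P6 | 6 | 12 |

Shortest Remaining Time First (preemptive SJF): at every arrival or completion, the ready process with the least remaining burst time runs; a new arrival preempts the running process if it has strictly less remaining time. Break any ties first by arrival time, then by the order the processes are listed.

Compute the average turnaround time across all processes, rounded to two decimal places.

Schedule: | P1 0-2 | P3 2-3 | P2 3-7 | P4 7-11 | idle 11-12 | P5 12-16 | P6 16-22 |
Completion: P1=2  P2=7  P3=3  P4=11  P5=16  P6=22
Turnaround times: P1=2, P2=6, P3=1, P4=7, P5=4, P6=10
Average turnaround = (2+6+1+7+4+10) / 6 = 30/6 = 5.00

5.00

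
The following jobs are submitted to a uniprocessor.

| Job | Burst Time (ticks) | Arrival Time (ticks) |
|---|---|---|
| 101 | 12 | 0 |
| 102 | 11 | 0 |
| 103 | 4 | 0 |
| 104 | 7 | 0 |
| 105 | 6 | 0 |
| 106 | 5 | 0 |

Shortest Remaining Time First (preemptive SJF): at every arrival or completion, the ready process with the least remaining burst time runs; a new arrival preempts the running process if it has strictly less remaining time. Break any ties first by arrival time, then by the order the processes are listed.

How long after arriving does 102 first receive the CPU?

22

Gantt: | 103 0-4 | 106 4-9 | 105 9-15 | 104 15-22 | 102 22-33 | 101 33-45 |
Completion: 101=45  102=33  103=4  104=22  105=15  106=9
Response(102) = first start − arrival = 22 − 0 = 22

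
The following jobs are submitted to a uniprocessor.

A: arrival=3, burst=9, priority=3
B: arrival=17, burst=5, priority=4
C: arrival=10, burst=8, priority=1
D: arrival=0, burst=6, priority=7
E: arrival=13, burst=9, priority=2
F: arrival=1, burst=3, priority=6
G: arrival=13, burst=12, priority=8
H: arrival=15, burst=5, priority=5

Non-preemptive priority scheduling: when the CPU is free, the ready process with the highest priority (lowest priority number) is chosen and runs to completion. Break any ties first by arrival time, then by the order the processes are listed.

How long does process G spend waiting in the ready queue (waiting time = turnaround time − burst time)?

Gantt: | D 0-6 | A 6-15 | C 15-23 | E 23-32 | B 32-37 | H 37-42 | F 42-45 | G 45-57 |
Completion: A=15  B=37  C=23  D=6  E=32  F=45  G=57  H=42
Waiting(G) = turnaround − burst = 44 − 12 = 32

32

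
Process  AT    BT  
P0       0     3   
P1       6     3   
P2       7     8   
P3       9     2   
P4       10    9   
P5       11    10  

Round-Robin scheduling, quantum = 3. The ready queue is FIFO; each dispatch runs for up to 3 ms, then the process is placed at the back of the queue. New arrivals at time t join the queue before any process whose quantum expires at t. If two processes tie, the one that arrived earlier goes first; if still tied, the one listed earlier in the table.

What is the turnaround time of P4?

Timeline: | P0 0-3 | idle 3-6 | P1 6-9 | P2 9-12 | P3 12-14 | P4 14-17 | P5 17-20 | P2 20-23 | P4 23-26 | P5 26-29 | P2 29-31 | P4 31-34 | P5 34-38 |
Completion: P0=3  P1=9  P2=31  P3=14  P4=34  P5=38
Turnaround (C−A): P0=3  P1=3  P2=24  P3=5  P4=24  P5=27
Turnaround(P4) = completion − arrival = 34 − 10 = 24

24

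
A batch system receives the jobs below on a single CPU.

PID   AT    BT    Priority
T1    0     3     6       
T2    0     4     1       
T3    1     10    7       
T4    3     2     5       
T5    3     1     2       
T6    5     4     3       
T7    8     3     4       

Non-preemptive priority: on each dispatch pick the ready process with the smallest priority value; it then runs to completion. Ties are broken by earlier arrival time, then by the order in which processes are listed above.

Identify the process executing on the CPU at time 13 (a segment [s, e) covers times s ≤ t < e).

Timeline: | T2 0-4 | T5 4-5 | T6 5-9 | T7 9-12 | T4 12-14 | T1 14-17 | T3 17-27 |
Completion: T1=17  T2=4  T3=27  T4=14  T5=5  T6=9  T7=12
Turnaround (C−A): T1=17  T2=4  T3=26  T4=11  T5=2  T6=4  T7=4

T4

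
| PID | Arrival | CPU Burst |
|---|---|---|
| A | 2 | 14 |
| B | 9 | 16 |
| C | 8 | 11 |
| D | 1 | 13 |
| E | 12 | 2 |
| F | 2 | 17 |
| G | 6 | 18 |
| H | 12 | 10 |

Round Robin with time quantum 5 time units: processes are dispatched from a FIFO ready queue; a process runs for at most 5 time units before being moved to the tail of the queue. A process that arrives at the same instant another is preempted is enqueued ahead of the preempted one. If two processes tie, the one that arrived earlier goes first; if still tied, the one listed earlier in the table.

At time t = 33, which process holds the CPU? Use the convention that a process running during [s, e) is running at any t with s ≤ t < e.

B

Timeline: | idle 0-1 | D 1-6 | A 6-11 | F 11-16 | G 16-21 | D 21-26 | C 26-31 | B 31-36 | A 36-41 | E 41-43 | H 43-48 | F 48-53 | G 53-58 | D 58-61 | C 61-66 | B 66-71 | A 71-75 | H 75-80 | F 80-85 | G 85-90 | C 90-91 | B 91-96 | F 96-98 | G 98-101 | B 101-102 |
Completion: A=75  B=102  C=91  D=61  E=43  F=98  G=101  H=80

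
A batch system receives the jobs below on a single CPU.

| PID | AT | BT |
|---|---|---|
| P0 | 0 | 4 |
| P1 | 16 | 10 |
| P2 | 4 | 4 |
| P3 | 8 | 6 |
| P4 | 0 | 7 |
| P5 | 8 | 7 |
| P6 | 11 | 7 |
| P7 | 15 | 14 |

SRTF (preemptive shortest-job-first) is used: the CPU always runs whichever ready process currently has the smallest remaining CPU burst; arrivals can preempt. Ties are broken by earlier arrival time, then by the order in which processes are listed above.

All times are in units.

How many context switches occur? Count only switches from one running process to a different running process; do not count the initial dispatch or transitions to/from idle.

Timeline: | P0 0-4 | P2 4-8 | P3 8-14 | P4 14-21 | P5 21-28 | P6 28-35 | P1 35-45 | P7 45-59 |
Completion: P0=4  P1=45  P2=8  P3=14  P4=21  P5=28  P6=35  P7=59

7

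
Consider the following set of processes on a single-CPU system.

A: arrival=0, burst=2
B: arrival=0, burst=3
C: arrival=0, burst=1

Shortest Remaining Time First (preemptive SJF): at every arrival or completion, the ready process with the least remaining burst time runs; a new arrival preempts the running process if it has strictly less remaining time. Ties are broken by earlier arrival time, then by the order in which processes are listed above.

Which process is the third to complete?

Gantt: | C 0-1 | A 1-3 | B 3-6 |
Completion: A=3  B=6  C=1
Finish order: C → A → B

B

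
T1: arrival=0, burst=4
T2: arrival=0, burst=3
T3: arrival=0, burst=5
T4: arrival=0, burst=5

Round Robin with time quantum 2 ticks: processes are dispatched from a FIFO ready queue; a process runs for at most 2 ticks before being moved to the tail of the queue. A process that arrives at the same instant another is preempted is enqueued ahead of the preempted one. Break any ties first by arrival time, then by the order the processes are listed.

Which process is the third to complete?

Timeline: | T1 0-2 | T2 2-4 | T3 4-6 | T4 6-8 | T1 8-10 | T2 10-11 | T3 11-13 | T4 13-15 | T3 15-16 | T4 16-17 |
Completion: T1=10  T2=11  T3=16  T4=17
Turnaround (C−A): T1=10  T2=11  T3=16  T4=17
Finish order: T1 → T2 → T3 → T4

T3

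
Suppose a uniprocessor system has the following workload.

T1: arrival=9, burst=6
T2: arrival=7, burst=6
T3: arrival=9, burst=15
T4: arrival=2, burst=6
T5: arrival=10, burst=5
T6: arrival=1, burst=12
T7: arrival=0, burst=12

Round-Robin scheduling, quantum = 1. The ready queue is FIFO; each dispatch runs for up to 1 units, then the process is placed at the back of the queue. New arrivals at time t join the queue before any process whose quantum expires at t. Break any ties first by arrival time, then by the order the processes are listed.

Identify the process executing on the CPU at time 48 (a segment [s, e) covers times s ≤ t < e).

Timeline: | T7 0-1 | T6 1-2 | T7 2-3 | T4 3-4 | T6 4-5 | T7 5-6 | T4 6-7 | T6 7-8 | T7 8-9 | T2 9-10 | T4 10-11 | T6 11-12 | T1 12-13 | T3 13-14 | T7 14-15 | T5 15-16 | T2 16-17 | T4 17-18 | T6 18-19 | T1 19-20 | T3 20-21 | T7 21-22 | T5 22-23 | T2 23-24 | T4 24-25 | T6 25-26 | T1 26-27 | T3 27-28 | T7 28-29 | T5 29-30 | T2 30-31 | T4 31-32 | T6 32-33 | T1 33-34 | T3 34-35 | T7 35-36 | T5 36-37 | T2 37-38 | T6 38-39 | T1 39-40 | T3 40-41 | T7 41-42 | T5 42-43 | T2 43-44 | T6 44-45 | T1 45-46 | T3 46-47 | T7 47-48 | T6 48-49 | T3 49-50 | T7 50-51 | T6 51-52 | T3 52-53 | T7 53-54 | T6 54-55 | T3 55-62 |
Completion: T1=46  T2=44  T3=62  T4=32  T5=43  T6=55  T7=54

T6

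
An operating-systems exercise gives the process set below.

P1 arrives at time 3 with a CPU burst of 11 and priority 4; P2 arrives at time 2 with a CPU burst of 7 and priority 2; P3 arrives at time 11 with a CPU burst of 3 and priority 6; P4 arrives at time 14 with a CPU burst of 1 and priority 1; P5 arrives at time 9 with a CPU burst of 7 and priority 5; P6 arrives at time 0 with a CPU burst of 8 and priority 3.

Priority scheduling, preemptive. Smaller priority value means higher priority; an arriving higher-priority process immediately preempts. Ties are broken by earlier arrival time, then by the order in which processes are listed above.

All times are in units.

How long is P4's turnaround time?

1

Schedule: | P6 0-2 | P2 2-9 | P6 9-14 | P4 14-15 | P6 15-16 | P1 16-27 | P5 27-34 | P3 34-37 |
Completion: P1=27  P2=9  P3=37  P4=15  P5=34  P6=16
Turnaround(P4) = completion − arrival = 15 − 14 = 1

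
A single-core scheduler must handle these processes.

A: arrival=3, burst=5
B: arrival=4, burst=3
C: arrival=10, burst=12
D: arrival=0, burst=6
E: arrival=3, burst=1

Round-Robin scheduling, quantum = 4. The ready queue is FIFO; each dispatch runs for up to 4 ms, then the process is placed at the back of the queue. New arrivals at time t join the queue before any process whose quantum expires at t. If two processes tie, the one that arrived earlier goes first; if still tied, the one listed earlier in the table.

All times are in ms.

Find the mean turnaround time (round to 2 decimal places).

Gantt: | D 0-4 | A 4-8 | E 8-9 | B 9-12 | D 12-14 | A 14-15 | C 15-27 |
Completion: A=15  B=12  C=27  D=14  E=9
Turnaround (C−A): A=12  B=8  C=17  D=14  E=6
Turnaround times: A=12, B=8, C=17, D=14, E=6
Average turnaround = (12+8+17+14+6) / 5 = 57/5 = 11.40

11.40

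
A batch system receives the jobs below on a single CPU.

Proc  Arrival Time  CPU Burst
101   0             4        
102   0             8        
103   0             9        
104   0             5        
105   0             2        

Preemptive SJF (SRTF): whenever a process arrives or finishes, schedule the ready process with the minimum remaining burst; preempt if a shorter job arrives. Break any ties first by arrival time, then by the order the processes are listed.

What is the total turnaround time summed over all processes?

Gantt: | 105 0-2 | 101 2-6 | 104 6-11 | 102 11-19 | 103 19-28 |
Completion: 101=6  102=19  103=28  104=11  105=2
Turnaround = completion − arrival: 101=6, 102=19, 103=28, 104=11, 105=2
Total turnaround = 6 + 19 + 28 + 11 + 2 = 66

66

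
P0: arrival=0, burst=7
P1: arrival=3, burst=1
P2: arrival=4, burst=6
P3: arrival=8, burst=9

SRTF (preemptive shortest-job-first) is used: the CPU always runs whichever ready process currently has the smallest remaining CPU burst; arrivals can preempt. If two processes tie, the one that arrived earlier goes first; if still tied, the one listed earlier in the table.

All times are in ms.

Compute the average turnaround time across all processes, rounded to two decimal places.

Schedule: | P0 0-3 | P1 3-4 | P0 4-8 | P2 8-14 | P3 14-23 |
Completion: P0=8  P1=4  P2=14  P3=23
Turnaround (C−A): P0=8  P1=1  P2=10  P3=15
Turnaround times: P0=8, P1=1, P2=10, P3=15
Average turnaround = (8+1+10+15) / 4 = 34/4 = 8.50

8.50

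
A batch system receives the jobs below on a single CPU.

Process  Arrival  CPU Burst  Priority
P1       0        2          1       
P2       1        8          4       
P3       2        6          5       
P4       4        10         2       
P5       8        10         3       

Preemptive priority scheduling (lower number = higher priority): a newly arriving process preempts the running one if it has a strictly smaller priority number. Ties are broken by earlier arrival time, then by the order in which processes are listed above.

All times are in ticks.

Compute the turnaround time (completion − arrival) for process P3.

34

Timeline: | P1 0-2 | P2 2-4 | P4 4-14 | P5 14-24 | P2 24-30 | P3 30-36 |
Completion: P1=2  P2=30  P3=36  P4=14  P5=24
Turnaround(P3) = completion − arrival = 36 − 2 = 34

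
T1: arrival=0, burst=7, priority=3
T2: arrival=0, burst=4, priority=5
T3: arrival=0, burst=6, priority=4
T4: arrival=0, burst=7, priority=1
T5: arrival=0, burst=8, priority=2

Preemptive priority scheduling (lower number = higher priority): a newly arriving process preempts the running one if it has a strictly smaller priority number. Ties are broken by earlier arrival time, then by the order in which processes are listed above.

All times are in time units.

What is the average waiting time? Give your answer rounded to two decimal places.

Gantt: | T4 0-7 | T5 7-15 | T1 15-22 | T3 22-28 | T2 28-32 |
Completion: T1=22  T2=32  T3=28  T4=7  T5=15
Turnaround (C−A): T1=22  T2=32  T3=28  T4=7  T5=15
Waiting times: T1=15, T2=28, T3=22, T4=0, T5=7
Average waiting = (15+28+22+0+7) / 5 = 72/5 = 14.40

14.40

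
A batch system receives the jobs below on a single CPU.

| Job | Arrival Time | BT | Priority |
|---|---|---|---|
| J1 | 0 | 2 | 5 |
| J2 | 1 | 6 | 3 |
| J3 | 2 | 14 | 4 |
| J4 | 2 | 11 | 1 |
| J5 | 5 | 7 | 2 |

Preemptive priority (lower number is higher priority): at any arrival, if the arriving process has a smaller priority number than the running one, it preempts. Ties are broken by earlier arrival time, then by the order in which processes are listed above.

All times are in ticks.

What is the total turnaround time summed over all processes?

Timeline: | J1 0-1 | J2 1-2 | J4 2-13 | J5 13-20 | J2 20-25 | J3 25-39 | J1 39-40 |
Completion: J1=40  J2=25  J3=39  J4=13  J5=20
Turnaround = completion − arrival: J1=40, J2=24, J3=37, J4=11, J5=15
Total turnaround = 40 + 24 + 37 + 11 + 15 = 127

127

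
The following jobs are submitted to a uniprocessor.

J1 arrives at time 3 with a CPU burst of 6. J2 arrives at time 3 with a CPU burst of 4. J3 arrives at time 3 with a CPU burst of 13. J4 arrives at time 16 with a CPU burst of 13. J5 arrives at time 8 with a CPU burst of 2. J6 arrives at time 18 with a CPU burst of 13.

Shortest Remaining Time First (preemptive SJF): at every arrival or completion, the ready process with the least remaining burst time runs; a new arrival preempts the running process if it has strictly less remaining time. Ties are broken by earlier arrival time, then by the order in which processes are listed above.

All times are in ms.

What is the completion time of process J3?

Gantt: | idle 0-3 | J2 3-7 | J1 7-8 | J5 8-10 | J1 10-15 | J3 15-28 | J4 28-41 | J6 41-54 |
Completion: J1=15  J2=7  J3=28  J4=41  J5=10  J6=54
Turnaround (C−A): J1=12  J2=4  J3=25  J4=25  J5=2  J6=36

28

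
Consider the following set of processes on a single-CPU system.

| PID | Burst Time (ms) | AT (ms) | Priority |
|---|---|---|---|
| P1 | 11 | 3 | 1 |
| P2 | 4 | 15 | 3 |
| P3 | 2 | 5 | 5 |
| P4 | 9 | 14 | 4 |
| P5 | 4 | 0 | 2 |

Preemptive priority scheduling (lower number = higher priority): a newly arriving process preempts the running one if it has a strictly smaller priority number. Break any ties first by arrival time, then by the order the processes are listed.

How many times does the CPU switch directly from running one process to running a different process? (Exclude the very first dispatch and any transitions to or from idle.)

5

Schedule: | P5 0-3 | P1 3-14 | P5 14-15 | P2 15-19 | P4 19-28 | P3 28-30 |
Completion: P1=14  P2=19  P3=30  P4=28  P5=15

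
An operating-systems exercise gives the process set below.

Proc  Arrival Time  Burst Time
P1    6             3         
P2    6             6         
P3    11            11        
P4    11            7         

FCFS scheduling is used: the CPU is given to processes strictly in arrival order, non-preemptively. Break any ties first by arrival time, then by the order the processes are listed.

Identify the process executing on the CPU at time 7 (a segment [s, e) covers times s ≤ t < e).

Gantt: | idle 0-6 | P1 6-9 | P2 9-15 | P3 15-26 | P4 26-33 |
Completion: P1=9  P2=15  P3=26  P4=33
Turnaround (C−A): P1=3  P2=9  P3=15  P4=22

P1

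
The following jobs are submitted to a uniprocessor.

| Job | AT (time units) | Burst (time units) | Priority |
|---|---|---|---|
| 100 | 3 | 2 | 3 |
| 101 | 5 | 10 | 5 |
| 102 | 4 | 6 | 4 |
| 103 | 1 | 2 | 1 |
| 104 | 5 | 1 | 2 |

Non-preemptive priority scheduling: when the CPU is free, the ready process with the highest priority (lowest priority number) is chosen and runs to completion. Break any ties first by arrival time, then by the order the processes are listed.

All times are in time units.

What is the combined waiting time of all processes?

9

Timeline: | idle 0-1 | 103 1-3 | 100 3-5 | 104 5-6 | 102 6-12 | 101 12-22 |
Completion: 100=5  101=22  102=12  103=3  104=6
Turnaround (C−A): 100=2  101=17  102=8  103=2  104=1
Waiting = turnaround − burst: 100=0, 101=7, 102=2, 103=0, 104=0
Total waiting = 0 + 7 + 2 + 0 + 0 = 9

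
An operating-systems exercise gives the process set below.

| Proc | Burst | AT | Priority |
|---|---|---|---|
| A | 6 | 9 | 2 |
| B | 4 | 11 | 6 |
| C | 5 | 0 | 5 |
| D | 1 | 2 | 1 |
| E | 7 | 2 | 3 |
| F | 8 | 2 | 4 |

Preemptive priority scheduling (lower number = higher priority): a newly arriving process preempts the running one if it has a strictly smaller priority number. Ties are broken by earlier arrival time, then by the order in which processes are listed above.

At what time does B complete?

31

Schedule: | C 0-2 | D 2-3 | E 3-9 | A 9-15 | E 15-16 | F 16-24 | C 24-27 | B 27-31 |
Completion: A=15  B=31  C=27  D=3  E=16  F=24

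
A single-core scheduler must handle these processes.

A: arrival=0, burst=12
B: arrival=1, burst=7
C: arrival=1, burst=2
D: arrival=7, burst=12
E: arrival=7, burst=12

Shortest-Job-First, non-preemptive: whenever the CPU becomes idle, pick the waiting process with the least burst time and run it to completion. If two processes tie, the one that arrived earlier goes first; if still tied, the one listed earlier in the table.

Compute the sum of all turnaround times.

Schedule: | A 0-12 | C 12-14 | B 14-21 | D 21-33 | E 33-45 |
Completion: A=12  B=21  C=14  D=33  E=45
Turnaround = completion − arrival: A=12, B=20, C=13, D=26, E=38
Total turnaround = 12 + 20 + 13 + 26 + 38 = 109

109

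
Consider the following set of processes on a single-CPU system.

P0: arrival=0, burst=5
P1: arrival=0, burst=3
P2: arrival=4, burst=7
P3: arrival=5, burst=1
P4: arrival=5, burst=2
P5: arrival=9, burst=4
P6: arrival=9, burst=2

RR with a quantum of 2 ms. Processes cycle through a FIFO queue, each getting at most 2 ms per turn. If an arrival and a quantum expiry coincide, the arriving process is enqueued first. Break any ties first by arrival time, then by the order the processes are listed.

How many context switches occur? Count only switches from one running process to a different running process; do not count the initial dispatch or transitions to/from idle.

Gantt: | P0 0-2 | P1 2-4 | P0 4-6 | P2 6-8 | P1 8-9 | P3 9-10 | P4 10-12 | P0 12-13 | P2 13-15 | P5 15-17 | P6 17-19 | P2 19-21 | P5 21-23 | P2 23-24 |
Completion: P0=13  P1=9  P2=24  P3=10  P4=12  P5=23  P6=19
Turnaround (C−A): P0=13  P1=9  P2=20  P3=5  P4=7  P5=14  P6=10

13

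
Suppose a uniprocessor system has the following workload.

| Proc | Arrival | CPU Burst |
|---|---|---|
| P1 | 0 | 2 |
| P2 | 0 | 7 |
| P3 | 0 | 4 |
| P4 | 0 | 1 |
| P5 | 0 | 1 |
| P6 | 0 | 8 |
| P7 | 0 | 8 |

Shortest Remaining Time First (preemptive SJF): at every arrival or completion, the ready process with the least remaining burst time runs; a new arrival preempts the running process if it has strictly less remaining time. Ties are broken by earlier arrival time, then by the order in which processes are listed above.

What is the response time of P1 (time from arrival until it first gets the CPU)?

2

Gantt: | P4 0-1 | P5 1-2 | P1 2-4 | P3 4-8 | P2 8-15 | P6 15-23 | P7 23-31 |
Completion: P1=4  P2=15  P3=8  P4=1  P5=2  P6=23  P7=31
Response(P1) = first start − arrival = 2 − 0 = 2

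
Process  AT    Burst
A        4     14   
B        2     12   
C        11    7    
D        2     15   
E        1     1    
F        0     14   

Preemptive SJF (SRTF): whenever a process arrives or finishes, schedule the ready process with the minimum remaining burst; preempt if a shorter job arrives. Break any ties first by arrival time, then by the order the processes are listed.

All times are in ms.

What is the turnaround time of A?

Schedule: | F 0-1 | E 1-2 | B 2-14 | C 14-21 | F 21-34 | A 34-48 | D 48-63 |
Completion: A=48  B=14  C=21  D=63  E=2  F=34
Turnaround(A) = completion − arrival = 48 − 4 = 44

44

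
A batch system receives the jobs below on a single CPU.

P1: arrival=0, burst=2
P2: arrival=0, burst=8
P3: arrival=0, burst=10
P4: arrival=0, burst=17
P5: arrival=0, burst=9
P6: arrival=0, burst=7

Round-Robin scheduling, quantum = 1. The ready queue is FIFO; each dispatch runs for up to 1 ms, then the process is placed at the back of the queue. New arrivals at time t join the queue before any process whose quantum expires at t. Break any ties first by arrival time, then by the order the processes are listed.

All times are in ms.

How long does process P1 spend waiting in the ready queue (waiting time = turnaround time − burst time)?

5

Gantt: | P1 0-1 | P2 1-2 | P3 2-3 | P4 3-4 | P5 4-5 | P6 5-6 | P1 6-7 | P2 7-8 | P3 8-9 | P4 9-10 | P5 10-11 | P6 11-12 | P2 12-13 | P3 13-14 | P4 14-15 | P5 15-16 | P6 16-17 | P2 17-18 | P3 18-19 | P4 19-20 | P5 20-21 | P6 21-22 | P2 22-23 | P3 23-24 | P4 24-25 | P5 25-26 | P6 26-27 | P2 27-28 | P3 28-29 | P4 29-30 | P5 30-31 | P6 31-32 | P2 32-33 | P3 33-34 | P4 34-35 | P5 35-36 | P6 36-37 | P2 37-38 | P3 38-39 | P4 39-40 | P5 40-41 | P3 41-42 | P4 42-43 | P5 43-44 | P3 44-45 | P4 45-53 |
Completion: P1=7  P2=38  P3=45  P4=53  P5=44  P6=37
Waiting(P1) = turnaround − burst = 7 − 2 = 5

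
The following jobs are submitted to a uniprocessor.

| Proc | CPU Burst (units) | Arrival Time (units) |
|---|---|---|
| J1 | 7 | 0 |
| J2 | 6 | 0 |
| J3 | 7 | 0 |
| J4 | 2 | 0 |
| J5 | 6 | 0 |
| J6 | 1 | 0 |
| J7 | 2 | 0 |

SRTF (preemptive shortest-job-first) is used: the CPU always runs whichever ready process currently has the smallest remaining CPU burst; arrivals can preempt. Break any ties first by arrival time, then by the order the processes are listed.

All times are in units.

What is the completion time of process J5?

17

Gantt: | J6 0-1 | J4 1-3 | J7 3-5 | J2 5-11 | J5 11-17 | J1 17-24 | J3 24-31 |
Completion: J1=24  J2=11  J3=31  J4=3  J5=17  J6=1  J7=5
Turnaround (C−A): J1=24  J2=11  J3=31  J4=3  J5=17  J6=1  J7=5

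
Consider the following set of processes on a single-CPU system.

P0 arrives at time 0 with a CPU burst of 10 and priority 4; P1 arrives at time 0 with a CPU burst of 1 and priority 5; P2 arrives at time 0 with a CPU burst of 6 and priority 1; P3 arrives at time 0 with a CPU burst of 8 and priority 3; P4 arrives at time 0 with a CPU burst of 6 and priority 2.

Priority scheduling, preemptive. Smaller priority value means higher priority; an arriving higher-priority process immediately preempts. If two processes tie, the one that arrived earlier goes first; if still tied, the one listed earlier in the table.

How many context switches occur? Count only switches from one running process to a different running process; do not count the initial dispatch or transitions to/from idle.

Gantt: | P2 0-6 | P4 6-12 | P3 12-20 | P0 20-30 | P1 30-31 |
Completion: P0=30  P1=31  P2=6  P3=20  P4=12
Turnaround (C−A): P0=30  P1=31  P2=6  P3=20  P4=12

4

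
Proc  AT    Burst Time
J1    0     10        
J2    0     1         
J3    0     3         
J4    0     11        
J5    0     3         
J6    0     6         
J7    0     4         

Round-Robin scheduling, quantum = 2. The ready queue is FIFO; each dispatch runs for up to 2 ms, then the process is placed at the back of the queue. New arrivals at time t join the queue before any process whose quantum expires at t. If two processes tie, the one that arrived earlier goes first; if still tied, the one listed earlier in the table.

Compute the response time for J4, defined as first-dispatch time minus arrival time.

5

Timeline: | J1 0-2 | J2 2-3 | J3 3-5 | J4 5-7 | J5 7-9 | J6 9-11 | J7 11-13 | J1 13-15 | J3 15-16 | J4 16-18 | J5 18-19 | J6 19-21 | J7 21-23 | J1 23-25 | J4 25-27 | J6 27-29 | J1 29-31 | J4 31-33 | J1 33-35 | J4 35-38 |
Completion: J1=35  J2=3  J3=16  J4=38  J5=19  J6=29  J7=23
Turnaround (C−A): J1=35  J2=3  J3=16  J4=38  J5=19  J6=29  J7=23
Response(J4) = first start − arrival = 5 − 0 = 5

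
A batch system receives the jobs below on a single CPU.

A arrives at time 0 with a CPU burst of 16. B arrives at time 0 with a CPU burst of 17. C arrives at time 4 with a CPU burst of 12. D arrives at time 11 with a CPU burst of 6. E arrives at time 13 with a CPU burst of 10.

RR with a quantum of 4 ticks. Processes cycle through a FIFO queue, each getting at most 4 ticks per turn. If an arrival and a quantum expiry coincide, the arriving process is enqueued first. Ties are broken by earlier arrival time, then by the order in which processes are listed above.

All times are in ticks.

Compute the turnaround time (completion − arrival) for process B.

61

Schedule: | A 0-4 | B 4-8 | C 8-12 | A 12-16 | B 16-20 | D 20-24 | C 24-28 | E 28-32 | A 32-36 | B 36-40 | D 40-42 | C 42-46 | E 46-50 | A 50-54 | B 54-58 | E 58-60 | B 60-61 |
Completion: A=54  B=61  C=46  D=42  E=60
Turnaround (C−A): A=54  B=61  C=42  D=31  E=47
Turnaround(B) = completion − arrival = 61 − 0 = 61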